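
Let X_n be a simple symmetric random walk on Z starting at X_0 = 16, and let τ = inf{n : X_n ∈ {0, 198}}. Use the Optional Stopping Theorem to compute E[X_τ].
E[X_τ] = 16

X_n is a martingale and τ is a bounded-mean stopping time (indeed τ is finite a.s. with bounded expectation since the walk is in a bounded region). By the OST, E[X_τ] = E[X_0] = 16. Equivalently: E[X_τ] = 198 · P(hit 198 first) + 0 · P(hit 0 first) = 198 · (16/198) = 16.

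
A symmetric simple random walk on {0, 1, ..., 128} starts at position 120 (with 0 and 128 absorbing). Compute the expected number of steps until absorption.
E[τ | X_0 = 120] = 960

Let v_k = E[τ | X_0 = k]. Boundary: v_0 = v_128 = 0. Recurrence: v_k = 1 + (v_{k-1} + v_{k+1})/2 for 1 ≤ k ≤ 127. The particular solution to v_k − (v_{k-1} + v_{k+1})/2 = 1 is v_k = −k^2. Adding homogeneous solution A + B k and matching boundaries gives v_k = k (128 − k). Substituting k = 120: v_120 = 120 · 8 = 960.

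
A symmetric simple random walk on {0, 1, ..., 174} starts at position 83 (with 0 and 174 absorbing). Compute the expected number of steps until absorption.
E[τ | X_0 = 83] = 7553

Let v_k = E[τ | X_0 = k]. Boundary: v_0 = v_174 = 0. Recurrence: v_k = 1 + (v_{k-1} + v_{k+1})/2 for 1 ≤ k ≤ 173. The particular solution to v_k − (v_{k-1} + v_{k+1})/2 = 1 is v_k = −k^2. Adding homogeneous solution A + B k and matching boundaries gives v_k = k (174 − k). Substituting k = 83: v_83 = 83 · 91 = 7553.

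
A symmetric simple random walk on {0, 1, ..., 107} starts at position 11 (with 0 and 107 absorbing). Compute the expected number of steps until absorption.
E[τ | X_0 = 11] = 1056

Let v_k = E[τ | X_0 = k]. Boundary: v_0 = v_107 = 0. Recurrence: v_k = 1 + (v_{k-1} + v_{k+1})/2 for 1 ≤ k ≤ 106. The particular solution to v_k − (v_{k-1} + v_{k+1})/2 = 1 is v_k = −k^2. Adding homogeneous solution A + B k and matching boundaries gives v_k = k (107 − k). Substituting k = 11: v_11 = 11 · 96 = 1056.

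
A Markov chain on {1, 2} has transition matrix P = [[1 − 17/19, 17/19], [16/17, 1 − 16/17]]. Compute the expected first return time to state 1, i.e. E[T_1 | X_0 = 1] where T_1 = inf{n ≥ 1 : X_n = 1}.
E[T_1 | X_0 = 1] = 1/π_1 = 593/304

For an irreducible recurrent Markov chain with stationary distribution π, E[T_i | X_0 = i] = 1/π_i (Kac's formula). Here π_1 = (16/17)/(17/19 + 16/17) = (16/17)/(593/323) = 304/593, so E[T_1 | X_0 = 1] = 1/π_1 = (17/19 + 16/17)/(16/17) = (593/323)/(16/17) = 593/304.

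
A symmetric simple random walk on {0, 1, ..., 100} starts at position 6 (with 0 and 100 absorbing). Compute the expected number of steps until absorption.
E[τ | X_0 = 6] = 564

Let v_k = E[τ | X_0 = k]. Boundary: v_0 = v_100 = 0. Recurrence: v_k = 1 + (v_{k-1} + v_{k+1})/2 for 1 ≤ k ≤ 99. The particular solution to v_k − (v_{k-1} + v_{k+1})/2 = 1 is v_k = −k^2. Adding homogeneous solution A + B k and matching boundaries gives v_k = k (100 − k). Substituting k = 6: v_6 = 6 · 94 = 564.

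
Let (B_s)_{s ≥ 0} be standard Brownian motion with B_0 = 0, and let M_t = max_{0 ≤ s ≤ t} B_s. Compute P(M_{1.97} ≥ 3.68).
P(M_{1.97} ≥ 3.68) = 2·P(B_{1.97} ≥ 3.68) = 2(1 − Φ(3.68/√1.97)) ≈ 0.0087

By the reflection principle for Brownian motion, P(M_t ≥ a) = 2 · P(B_t ≥ a) for a ≥ 0. Since B_t ~ N(0, t), P(B_t ≥ 3.68) = 1 − Φ(3.68/√t) = 1 − Φ(3.68/√1.97) = 1 − Φ(2.6219). So
  P(M_{1.97} ≥ 3.68) = 2(1 − Φ(2.6219)) ≈ 0.0087.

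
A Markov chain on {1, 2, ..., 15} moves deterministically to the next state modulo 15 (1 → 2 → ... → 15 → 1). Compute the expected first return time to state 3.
E[T_3 | X_0 = 3] = 15

The chain cycles deterministically, so starting at state 3 it returns in exactly 15 steps. Equivalently, the stationary distribution is uniform π_j = 1/15 for every state j, so by Kac's formula E[T_3] = 1/π_3 = 15.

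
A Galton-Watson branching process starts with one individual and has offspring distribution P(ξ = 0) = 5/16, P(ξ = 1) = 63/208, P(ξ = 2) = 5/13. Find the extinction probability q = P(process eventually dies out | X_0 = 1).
q = 13/16

The pgf is f(s) = 5/16 + 63/208·s + 5/13·s². The extinction probability q is the smallest fixed point of f in [0, 1]. Setting s = f(s):
  5/13·s² + (63/208 − 1)·s + 5/16 = 0
  5/13·s² − (5/16 + 5/13)·s + 5/16 = 0
which factors as (s − 1)·(5/13·s − 5/16) = 0, giving roots s = 1 and s = (5/16)/(5/13) = 13/16.
Mean offspring μ = 63/208 + 2·5/13 = 223/208 > 1 (supercritical), so q < 1. The extinction probability is the smaller root: q = (5/16)/(5/13) = 13/16.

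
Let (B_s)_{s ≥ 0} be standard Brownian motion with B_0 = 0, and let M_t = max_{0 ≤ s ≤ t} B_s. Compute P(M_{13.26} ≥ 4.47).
P(M_{13.26} ≥ 4.47) = 2·P(B_{13.26} ≥ 4.47) = 2(1 − Φ(4.47/√13.26)) ≈ 0.2196

By the reflection principle for Brownian motion, P(M_t ≥ a) = 2 · P(B_t ≥ a) for a ≥ 0. Since B_t ~ N(0, t), P(B_t ≥ 4.47) = 1 − Φ(4.47/√t) = 1 − Φ(4.47/√13.26) = 1 − Φ(1.2275). So
  P(M_{13.26} ≥ 4.47) = 2(1 − Φ(1.2275)) ≈ 0.2196.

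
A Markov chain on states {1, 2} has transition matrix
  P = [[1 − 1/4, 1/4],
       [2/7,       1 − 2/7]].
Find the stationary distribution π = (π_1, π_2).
π_1 = 8/15, π_2 = 7/15

Solve πP = π with π_1 + π_2 = 1. From πP = π: π_1 · (1 − 1/4) + π_2 · 2/7 = π_1 ⇒ π_2 · 2/7 = π_1 · 1/4 ⇒ π_2/π_1 = (1/4)/(2/7) = 7/8. Together with π_1 + π_2 = 1:
  π_1 = (2/7)/(1/4 + 2/7) = (2/7)/(15/28) = 8/15,
  π_2 = (1/4)/(1/4 + 2/7) = (1/4)/(15/28) = 7/15.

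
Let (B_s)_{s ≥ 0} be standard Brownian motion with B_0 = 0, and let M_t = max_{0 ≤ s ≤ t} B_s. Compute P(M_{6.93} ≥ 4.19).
P(M_{6.93} ≥ 4.19) = 2·P(B_{6.93} ≥ 4.19) = 2(1 − Φ(4.19/√6.93)) ≈ 0.1115

By the reflection principle for Brownian motion, P(M_t ≥ a) = 2 · P(B_t ≥ a) for a ≥ 0. Since B_t ~ N(0, t), P(B_t ≥ 4.19) = 1 − Φ(4.19/√t) = 1 − Φ(4.19/√6.93) = 1 − Φ(1.5916). So
  P(M_{6.93} ≥ 4.19) = 2(1 − Φ(1.5916)) ≈ 0.1115.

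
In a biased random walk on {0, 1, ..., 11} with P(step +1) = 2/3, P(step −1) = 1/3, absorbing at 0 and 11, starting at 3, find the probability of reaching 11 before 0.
P(hit 11 before 0) = (1 − (1/2)^3) / (1 − (1/2)^11) = 1792/2047

Let u_k denote P(reach 11 before 0 | start at k). Boundary: u_0 = 0, u_11 = 1. Recurrence: u_k = 2/3·u_{k+1} + 1/3·u_{k-1} for 1 ≤ k ≤ 10. Try u_k = A + B·r^k with r = q/p = (1/3)/(2/3) = 1/2. Substitution satisfies the recurrence; boundary conditions give:
  u_k = (1 − r^k) / (1 − r^N) = (1 − (1/2)^3) / (1 − (1/2)^11) = 1792/2047.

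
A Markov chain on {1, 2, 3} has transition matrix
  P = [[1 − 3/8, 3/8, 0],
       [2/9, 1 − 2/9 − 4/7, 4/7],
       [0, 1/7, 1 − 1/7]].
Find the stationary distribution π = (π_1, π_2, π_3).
π = (16/151, 27/151, 108/151)

This is a birth-death chain on three states, which satisfies detailed balance: π_1 · P_{12} = π_2 · P_{21} and π_2 · P_{23} = π_3 · P_{32}.
From π_1 · 3/8 = π_2 · 2/9: π_2/π_1 = (3/8)/(2/9) = 27/16.
From π_2 · 4/7 = π_3 · 1/7: π_3/π_2 = (4/7)/(1/7) = 4.
Take π_1 proportional to 1; then unnormalized π = (1, 27/16, 27/4). Normalize by dividing by the sum 151/16:
  π = (16/151, 27/151, 108/151).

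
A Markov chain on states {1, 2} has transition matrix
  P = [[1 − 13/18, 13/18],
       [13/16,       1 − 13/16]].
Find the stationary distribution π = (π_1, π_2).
π_1 = 9/17, π_2 = 8/17

Solve πP = π with π_1 + π_2 = 1. From πP = π: π_1 · (1 − 13/18) + π_2 · 13/16 = π_1 ⇒ π_2 · 13/16 = π_1 · 13/18 ⇒ π_2/π_1 = (13/18)/(13/16) = 8/9. Together with π_1 + π_2 = 1:
  π_1 = (13/16)/(13/18 + 13/16) = (13/16)/(221/144) = 9/17,
  π_2 = (13/18)/(13/18 + 13/16) = (13/18)/(221/144) = 8/17.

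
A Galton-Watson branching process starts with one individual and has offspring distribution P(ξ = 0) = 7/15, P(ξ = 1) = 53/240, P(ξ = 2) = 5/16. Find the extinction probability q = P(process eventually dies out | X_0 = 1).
q = 1

Mean offspring μ = 0·7/15 + 1·53/240 + 2·5/16 = 203/240 ≤ 1. For μ ≤ 1 with offspring not concentrated at 1, the Galton-Watson process goes extinct almost surely, so q = 1.
(Algebraic check: The pgf is f(s) = 7/15 + 53/240·s + 5/16·s². The extinction probability q is the smallest fixed point of f in [0, 1]. Setting s = f(s):
  5/16·s² + (53/240 − 1)·s + 7/15 = 0
  5/16·s² − (7/15 + 5/16)·s + 7/15 = 0
which factors as (s − 1)·(5/16·s − 7/15) = 0, giving roots s = 1 and s = (7/15)/(5/16) = 112/75. Since 112/75 ≥ 1, the smallest root in [0, 1] is s = 1.)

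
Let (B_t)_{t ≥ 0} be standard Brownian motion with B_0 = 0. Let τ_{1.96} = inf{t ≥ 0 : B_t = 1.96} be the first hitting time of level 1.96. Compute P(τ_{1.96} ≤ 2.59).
P(τ_{1.96} ≤ 2.59) = 2(1 − Φ(1.96/√2.59)) = 2(1 − Φ(1.2179)) ≈ 0.2233

By the reflection principle for standard BM, P(τ_b ≤ t) = 2 · P(B_t ≥ b). Since B_t ~ N(0, t), P(B_t ≥ 1.96) = 1 − Φ(1.96/√t) = 1 − Φ(1.96/√2.59) = 1 − Φ(1.2179) ≈ 0.11163. Doubling: P(τ_{1.96} ≤ 2.59) ≈ 2 · 0.11163 = 0.22326 ≈ 0.2233.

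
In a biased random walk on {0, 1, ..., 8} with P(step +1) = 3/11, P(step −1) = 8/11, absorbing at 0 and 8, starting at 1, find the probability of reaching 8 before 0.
P(hit 8 before 0) = (1 − (8/3)^1) / (1 − (8/3)^8) = 2187/3354131

Let u_k denote P(reach 8 before 0 | start at k). Boundary: u_0 = 0, u_8 = 1. Recurrence: u_k = 3/11·u_{k+1} + 8/11·u_{k-1} for 1 ≤ k ≤ 7. Try u_k = A + B·r^k with r = q/p = (8/11)/(3/11) = 8/3. Substitution satisfies the recurrence; boundary conditions give:
  u_k = (1 − r^k) / (1 − r^N) = (1 − (8/3)^1) / (1 − (8/3)^8) = 2187/3354131.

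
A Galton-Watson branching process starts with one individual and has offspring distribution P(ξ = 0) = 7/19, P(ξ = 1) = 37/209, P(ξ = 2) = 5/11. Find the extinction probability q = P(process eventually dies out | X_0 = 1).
q = 77/95

The pgf is f(s) = 7/19 + 37/209·s + 5/11·s². The extinction probability q is the smallest fixed point of f in [0, 1]. Setting s = f(s):
  5/11·s² + (37/209 − 1)·s + 7/19 = 0
  5/11·s² − (7/19 + 5/11)·s + 7/19 = 0
which factors as (s − 1)·(5/11·s − 7/19) = 0, giving roots s = 1 and s = (7/19)/(5/11) = 77/95.
Mean offspring μ = 37/209 + 2·5/11 = 227/209 > 1 (supercritical), so q < 1. The extinction probability is the smaller root: q = (7/19)/(5/11) = 77/95.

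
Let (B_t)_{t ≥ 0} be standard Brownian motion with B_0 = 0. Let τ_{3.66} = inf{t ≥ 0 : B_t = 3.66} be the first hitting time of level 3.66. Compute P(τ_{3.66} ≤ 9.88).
P(τ_{3.66} ≤ 9.88) = 2(1 − Φ(3.66/√9.88)) = 2(1 − Φ(1.1644)) ≈ 0.2443

By the reflection principle for standard BM, P(τ_b ≤ t) = 2 · P(B_t ≥ b). Since B_t ~ N(0, t), P(B_t ≥ 3.66) = 1 − Φ(3.66/√t) = 1 − Φ(3.66/√9.88) = 1 − Φ(1.1644) ≈ 0.12213. Doubling: P(τ_{3.66} ≤ 9.88) ≈ 2 · 0.12213 = 0.24426 ≈ 0.2443.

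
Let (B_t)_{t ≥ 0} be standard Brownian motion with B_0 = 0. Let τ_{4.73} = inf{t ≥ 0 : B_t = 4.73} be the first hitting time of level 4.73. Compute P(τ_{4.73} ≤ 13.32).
P(τ_{4.73} ≤ 13.32) = 2(1 − Φ(4.73/√13.32)) = 2(1 − Φ(1.2960)) ≈ 0.1950

By the reflection principle for standard BM, P(τ_b ≤ t) = 2 · P(B_t ≥ b). Since B_t ~ N(0, t), P(B_t ≥ 4.73) = 1 − Φ(4.73/√t) = 1 − Φ(4.73/√13.32) = 1 − Φ(1.2960) ≈ 0.09749. Doubling: P(τ_{4.73} ≤ 13.32) ≈ 2 · 0.09749 = 0.19498 ≈ 0.1950.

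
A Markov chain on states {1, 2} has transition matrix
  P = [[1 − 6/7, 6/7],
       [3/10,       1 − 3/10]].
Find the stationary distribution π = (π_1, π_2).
π_1 = 7/27, π_2 = 20/27

Solve πP = π with π_1 + π_2 = 1. From πP = π: π_1 · (1 − 6/7) + π_2 · 3/10 = π_1 ⇒ π_2 · 3/10 = π_1 · 6/7 ⇒ π_2/π_1 = (6/7)/(3/10) = 20/7. Together with π_1 + π_2 = 1:
  π_1 = (3/10)/(6/7 + 3/10) = (3/10)/(81/70) = 7/27,
  π_2 = (6/7)/(6/7 + 3/10) = (6/7)/(81/70) = 20/27.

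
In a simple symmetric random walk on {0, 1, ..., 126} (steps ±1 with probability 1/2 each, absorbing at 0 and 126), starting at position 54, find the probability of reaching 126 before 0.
P(hit 126 before 0) = 54/126 = 3/7

Let u_k = P(hit 126 before 0 | start at k). Then u_0 = 0, u_126 = 1, and u_k = u_{k-1}/2 + u_{k+1}/2 for 1 ≤ k ≤ 125. This harmonic recurrence is solved by u_k = k/126, giving u_54 = 54/126 = 3/7.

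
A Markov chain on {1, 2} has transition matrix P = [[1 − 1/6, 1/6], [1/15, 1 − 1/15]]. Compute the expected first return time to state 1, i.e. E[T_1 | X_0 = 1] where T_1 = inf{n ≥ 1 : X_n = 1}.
E[T_1 | X_0 = 1] = 1/π_1 = 7/2

For an irreducible recurrent Markov chain with stationary distribution π, E[T_i | X_0 = i] = 1/π_i (Kac's formula). Here π_1 = (1/15)/(1/6 + 1/15) = (1/15)/(7/30) = 2/7, so E[T_1 | X_0 = 1] = 1/π_1 = (1/6 + 1/15)/(1/15) = (7/30)/(1/15) = 7/2.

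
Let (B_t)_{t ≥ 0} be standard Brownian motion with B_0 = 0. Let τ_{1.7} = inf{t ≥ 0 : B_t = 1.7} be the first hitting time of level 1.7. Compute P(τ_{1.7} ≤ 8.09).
P(τ_{1.7} ≤ 8.09) = 2(1 − Φ(1.7/√8.09)) = 2(1 − Φ(0.5977)) ≈ 0.5500

By the reflection principle for standard BM, P(τ_b ≤ t) = 2 · P(B_t ≥ b). Since B_t ~ N(0, t), P(B_t ≥ 1.7) = 1 − Φ(1.7/√t) = 1 − Φ(1.7/√8.09) = 1 − Φ(0.5977) ≈ 0.27502. Doubling: P(τ_{1.7} ≤ 8.09) ≈ 2 · 0.27502 = 0.55004 ≈ 0.5500.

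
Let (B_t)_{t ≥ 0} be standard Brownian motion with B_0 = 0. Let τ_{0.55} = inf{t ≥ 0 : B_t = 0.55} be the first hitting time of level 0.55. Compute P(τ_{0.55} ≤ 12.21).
P(τ_{0.55} ≤ 12.21) = 2(1 − Φ(0.55/√12.21)) = 2(1 − Φ(0.1574)) ≈ 0.8749

By the reflection principle for standard BM, P(τ_b ≤ t) = 2 · P(B_t ≥ b). Since B_t ~ N(0, t), P(B_t ≥ 0.55) = 1 − Φ(0.55/√t) = 1 − Φ(0.55/√12.21) = 1 − Φ(0.1574) ≈ 0.43746. Doubling: P(τ_{0.55} ≤ 12.21) ≈ 2 · 0.43746 = 0.87492 ≈ 0.8749.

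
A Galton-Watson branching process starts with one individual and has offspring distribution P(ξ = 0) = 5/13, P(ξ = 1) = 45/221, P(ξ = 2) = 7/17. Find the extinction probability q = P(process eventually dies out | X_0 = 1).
q = 85/91

The pgf is f(s) = 5/13 + 45/221·s + 7/17·s². The extinction probability q is the smallest fixed point of f in [0, 1]. Setting s = f(s):
  7/17·s² + (45/221 − 1)·s + 5/13 = 0
  7/17·s² − (5/13 + 7/17)·s + 5/13 = 0
which factors as (s − 1)·(7/17·s − 5/13) = 0, giving roots s = 1 and s = (5/13)/(7/17) = 85/91.
Mean offspring μ = 45/221 + 2·7/17 = 227/221 > 1 (supercritical), so q < 1. The extinction probability is the smaller root: q = (5/13)/(7/17) = 85/91.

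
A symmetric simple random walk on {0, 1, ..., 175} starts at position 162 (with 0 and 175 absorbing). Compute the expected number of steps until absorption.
E[τ | X_0 = 162] = 2106

Let v_k = E[τ | X_0 = k]. Boundary: v_0 = v_175 = 0. Recurrence: v_k = 1 + (v_{k-1} + v_{k+1})/2 for 1 ≤ k ≤ 174. The particular solution to v_k − (v_{k-1} + v_{k+1})/2 = 1 is v_k = −k^2. Adding homogeneous solution A + B k and matching boundaries gives v_k = k (175 − k). Substituting k = 162: v_162 = 162 · 13 = 2106.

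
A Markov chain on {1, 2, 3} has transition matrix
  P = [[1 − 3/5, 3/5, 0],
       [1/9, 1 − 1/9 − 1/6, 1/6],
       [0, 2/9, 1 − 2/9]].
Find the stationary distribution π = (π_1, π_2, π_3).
π = (20/209, 108/209, 81/209)

This is a birth-death chain on three states, which satisfies detailed balance: π_1 · P_{12} = π_2 · P_{21} and π_2 · P_{23} = π_3 · P_{32}.
From π_1 · 3/5 = π_2 · 1/9: π_2/π_1 = (3/5)/(1/9) = 27/5.
From π_2 · 1/6 = π_3 · 2/9: π_3/π_2 = (1/6)/(2/9) = 3/4.
Take π_1 proportional to 1; then unnormalized π = (1, 27/5, 81/20). Normalize by dividing by the sum 209/20:
  π = (20/209, 108/209, 81/209).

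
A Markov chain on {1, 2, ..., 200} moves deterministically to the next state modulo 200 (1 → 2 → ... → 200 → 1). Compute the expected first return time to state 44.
E[T_44 | X_0 = 44] = 200

The chain cycles deterministically, so starting at state 44 it returns in exactly 200 steps. Equivalently, the stationary distribution is uniform π_j = 1/200 for every state j, so by Kac's formula E[T_44] = 1/π_44 = 200.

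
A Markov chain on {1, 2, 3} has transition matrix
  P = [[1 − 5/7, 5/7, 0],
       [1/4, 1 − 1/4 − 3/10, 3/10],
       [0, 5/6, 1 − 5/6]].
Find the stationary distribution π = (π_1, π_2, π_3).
π = (35/171, 100/171, 4/19)

This is a birth-death chain on three states, which satisfies detailed balance: π_1 · P_{12} = π_2 · P_{21} and π_2 · P_{23} = π_3 · P_{32}.
From π_1 · 5/7 = π_2 · 1/4: π_2/π_1 = (5/7)/(1/4) = 20/7.
From π_2 · 3/10 = π_3 · 5/6: π_3/π_2 = (3/10)/(5/6) = 9/25.
Take π_1 proportional to 1; then unnormalized π = (1, 20/7, 36/35). Normalize by dividing by the sum 171/35:
  π = (35/171, 100/171, 4/19).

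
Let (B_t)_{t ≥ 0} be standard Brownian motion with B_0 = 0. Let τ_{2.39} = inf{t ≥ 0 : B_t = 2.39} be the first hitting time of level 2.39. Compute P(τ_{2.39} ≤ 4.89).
P(τ_{2.39} ≤ 4.89) = 2(1 − Φ(2.39/√4.89)) = 2(1 − Φ(1.0808)) ≈ 0.2798

By the reflection principle for standard BM, P(τ_b ≤ t) = 2 · P(B_t ≥ b). Since B_t ~ N(0, t), P(B_t ≥ 2.39) = 1 − Φ(2.39/√t) = 1 − Φ(2.39/√4.89) = 1 − Φ(1.0808) ≈ 0.13989. Doubling: P(τ_{2.39} ≤ 4.89) ≈ 2 · 0.13989 = 0.27978 ≈ 0.2798.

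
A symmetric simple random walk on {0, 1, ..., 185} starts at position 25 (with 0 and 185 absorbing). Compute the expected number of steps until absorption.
E[τ | X_0 = 25] = 4000

Let v_k = E[τ | X_0 = k]. Boundary: v_0 = v_185 = 0. Recurrence: v_k = 1 + (v_{k-1} + v_{k+1})/2 for 1 ≤ k ≤ 184. The particular solution to v_k − (v_{k-1} + v_{k+1})/2 = 1 is v_k = −k^2. Adding homogeneous solution A + B k and matching boundaries gives v_k = k (185 − k). Substituting k = 25: v_25 = 25 · 160 = 4000.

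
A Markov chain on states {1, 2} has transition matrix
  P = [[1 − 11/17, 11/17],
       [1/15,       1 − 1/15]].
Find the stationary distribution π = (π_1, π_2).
π_1 = 17/182, π_2 = 165/182

Solve πP = π with π_1 + π_2 = 1. From πP = π: π_1 · (1 − 11/17) + π_2 · 1/15 = π_1 ⇒ π_2 · 1/15 = π_1 · 11/17 ⇒ π_2/π_1 = (11/17)/(1/15) = 165/17. Together with π_1 + π_2 = 1:
  π_1 = (1/15)/(11/17 + 1/15) = (1/15)/(182/255) = 17/182,
  π_2 = (11/17)/(11/17 + 1/15) = (11/17)/(182/255) = 165/182.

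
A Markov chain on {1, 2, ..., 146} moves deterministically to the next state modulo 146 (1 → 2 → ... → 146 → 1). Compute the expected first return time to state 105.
E[T_105 | X_0 = 105] = 146

The chain cycles deterministically, so starting at state 105 it returns in exactly 146 steps. Equivalently, the stationary distribution is uniform π_j = 1/146 for every state j, so by Kac's formula E[T_105] = 1/π_105 = 146.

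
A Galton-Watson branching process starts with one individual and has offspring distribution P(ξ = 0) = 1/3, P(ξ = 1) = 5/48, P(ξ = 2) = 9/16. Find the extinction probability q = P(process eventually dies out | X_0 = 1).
q = 16/27

The pgf is f(s) = 1/3 + 5/48·s + 9/16·s². The extinction probability q is the smallest fixed point of f in [0, 1]. Setting s = f(s):
  9/16·s² + (5/48 − 1)·s + 1/3 = 0
  9/16·s² − (1/3 + 9/16)·s + 1/3 = 0
which factors as (s − 1)·(9/16·s − 1/3) = 0, giving roots s = 1 and s = (1/3)/(9/16) = 16/27.
Mean offspring μ = 5/48 + 2·9/16 = 59/48 > 1 (supercritical), so q < 1. The extinction probability is the smaller root: q = (1/3)/(9/16) = 16/27.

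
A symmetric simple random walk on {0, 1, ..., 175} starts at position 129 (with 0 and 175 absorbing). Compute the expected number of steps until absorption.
E[τ | X_0 = 129] = 5934

Let v_k = E[τ | X_0 = k]. Boundary: v_0 = v_175 = 0. Recurrence: v_k = 1 + (v_{k-1} + v_{k+1})/2 for 1 ≤ k ≤ 174. The particular solution to v_k − (v_{k-1} + v_{k+1})/2 = 1 is v_k = −k^2. Adding homogeneous solution A + B k and matching boundaries gives v_k = k (175 − k). Substituting k = 129: v_129 = 129 · 46 = 5934.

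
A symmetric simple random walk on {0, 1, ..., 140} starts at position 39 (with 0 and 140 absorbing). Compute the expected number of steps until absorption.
E[τ | X_0 = 39] = 3939

Let v_k = E[τ | X_0 = k]. Boundary: v_0 = v_140 = 0. Recurrence: v_k = 1 + (v_{k-1} + v_{k+1})/2 for 1 ≤ k ≤ 139. The particular solution to v_k − (v_{k-1} + v_{k+1})/2 = 1 is v_k = −k^2. Adding homogeneous solution A + B k and matching boundaries gives v_k = k (140 − k). Substituting k = 39: v_39 = 39 · 101 = 3939.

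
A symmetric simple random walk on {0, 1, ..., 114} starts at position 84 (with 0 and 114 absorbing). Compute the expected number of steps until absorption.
E[τ | X_0 = 84] = 2520

Let v_k = E[τ | X_0 = k]. Boundary: v_0 = v_114 = 0. Recurrence: v_k = 1 + (v_{k-1} + v_{k+1})/2 for 1 ≤ k ≤ 113. The particular solution to v_k − (v_{k-1} + v_{k+1})/2 = 1 is v_k = −k^2. Adding homogeneous solution A + B k and matching boundaries gives v_k = k (114 − k). Substituting k = 84: v_84 = 84 · 30 = 2520.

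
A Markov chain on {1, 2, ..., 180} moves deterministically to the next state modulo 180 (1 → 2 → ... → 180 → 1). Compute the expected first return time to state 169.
E[T_169 | X_0 = 169] = 180

The chain cycles deterministically, so starting at state 169 it returns in exactly 180 steps. Equivalently, the stationary distribution is uniform π_j = 1/180 for every state j, so by Kac's formula E[T_169] = 1/π_169 = 180.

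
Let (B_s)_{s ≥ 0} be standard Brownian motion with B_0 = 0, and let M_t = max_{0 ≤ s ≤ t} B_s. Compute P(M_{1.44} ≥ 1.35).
P(M_{1.44} ≥ 1.35) = 2·P(B_{1.44} ≥ 1.35) = 2(1 − Φ(1.35/√1.44)) ≈ 0.2606

By the reflection principle for Brownian motion, P(M_t ≥ a) = 2 · P(B_t ≥ a) for a ≥ 0. Since B_t ~ N(0, t), P(B_t ≥ 1.35) = 1 − Φ(1.35/√t) = 1 − Φ(1.35/√1.44) = 1 − Φ(1.1250). So
  P(M_{1.44} ≥ 1.35) = 2(1 − Φ(1.1250)) ≈ 0.2606.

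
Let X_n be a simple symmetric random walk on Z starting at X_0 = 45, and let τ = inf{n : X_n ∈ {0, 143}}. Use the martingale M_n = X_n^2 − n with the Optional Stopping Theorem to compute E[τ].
E[τ] = 4410

M_n = X_n^2 − n is a martingale (since E[X_{n+1}^2 | F_n] = X_n^2 + 1). By OST (τ has finite mean in a bounded region), E[M_τ] = E[M_0] = X_0^2 − 0 = 45^2 = 2025. Also E[M_τ] = E[X_τ^2] − E[τ]. The walk exits at 0 or 143, with P(hit 143 first) = 45/143, so E[X_τ^2] = 143^2 · 45/143 + 0 = 6435. Thus E[τ] = E[X_τ^2] − E[M_τ] = 6435 − 2025 = 4410 = 45(143 − 45) = 4410.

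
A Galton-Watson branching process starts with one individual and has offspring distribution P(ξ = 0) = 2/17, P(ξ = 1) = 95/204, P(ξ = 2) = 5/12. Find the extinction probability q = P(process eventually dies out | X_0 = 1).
q = 24/85

The pgf is f(s) = 2/17 + 95/204·s + 5/12·s². The extinction probability q is the smallest fixed point of f in [0, 1]. Setting s = f(s):
  5/12·s² + (95/204 − 1)·s + 2/17 = 0
  5/12·s² − (2/17 + 5/12)·s + 2/17 = 0
which factors as (s − 1)·(5/12·s − 2/17) = 0, giving roots s = 1 and s = (2/17)/(5/12) = 24/85.
Mean offspring μ = 95/204 + 2·5/12 = 265/204 > 1 (supercritical), so q < 1. The extinction probability is the smaller root: q = (2/17)/(5/12) = 24/85.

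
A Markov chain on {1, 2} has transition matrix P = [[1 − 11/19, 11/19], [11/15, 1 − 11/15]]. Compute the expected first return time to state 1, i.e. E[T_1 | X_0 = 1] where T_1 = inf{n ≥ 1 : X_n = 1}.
E[T_1 | X_0 = 1] = 1/π_1 = 34/19

For an irreducible recurrent Markov chain with stationary distribution π, E[T_i | X_0 = i] = 1/π_i (Kac's formula). Here π_1 = (11/15)/(11/19 + 11/15) = (11/15)/(374/285) = 19/34, so E[T_1 | X_0 = 1] = 1/π_1 = (11/19 + 11/15)/(11/15) = (374/285)/(11/15) = 34/19.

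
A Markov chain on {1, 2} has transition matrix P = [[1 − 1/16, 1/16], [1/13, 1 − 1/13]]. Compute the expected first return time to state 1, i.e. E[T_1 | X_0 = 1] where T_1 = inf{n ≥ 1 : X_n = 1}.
E[T_1 | X_0 = 1] = 1/π_1 = 29/16

For an irreducible recurrent Markov chain with stationary distribution π, E[T_i | X_0 = i] = 1/π_i (Kac's formula). Here π_1 = (1/13)/(1/16 + 1/13) = (1/13)/(29/208) = 16/29, so E[T_1 | X_0 = 1] = 1/π_1 = (1/16 + 1/13)/(1/13) = (29/208)/(1/13) = 29/16.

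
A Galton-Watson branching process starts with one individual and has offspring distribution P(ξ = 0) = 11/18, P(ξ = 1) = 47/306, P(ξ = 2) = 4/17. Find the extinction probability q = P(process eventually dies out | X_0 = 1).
q = 1

Mean offspring μ = 0·11/18 + 1·47/306 + 2·4/17 = 191/306 ≤ 1. For μ ≤ 1 with offspring not concentrated at 1, the Galton-Watson process goes extinct almost surely, so q = 1.
(Algebraic check: The pgf is f(s) = 11/18 + 47/306·s + 4/17·s². The extinction probability q is the smallest fixed point of f in [0, 1]. Setting s = f(s):
  4/17·s² + (47/306 − 1)·s + 11/18 = 0
  4/17·s² − (11/18 + 4/17)·s + 11/18 = 0
which factors as (s − 1)·(4/17·s − 11/18) = 0, giving roots s = 1 and s = (11/18)/(4/17) = 187/72. Since 187/72 ≥ 1, the smallest root in [0, 1] is s = 1.)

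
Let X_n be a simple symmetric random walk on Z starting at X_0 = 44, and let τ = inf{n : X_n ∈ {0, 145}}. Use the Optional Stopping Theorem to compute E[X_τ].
E[X_τ] = 44

X_n is a martingale and τ is a bounded-mean stopping time (indeed τ is finite a.s. with bounded expectation since the walk is in a bounded region). By the OST, E[X_τ] = E[X_0] = 44. Equivalently: E[X_τ] = 145 · P(hit 145 first) + 0 · P(hit 0 first) = 145 · (44/145) = 44.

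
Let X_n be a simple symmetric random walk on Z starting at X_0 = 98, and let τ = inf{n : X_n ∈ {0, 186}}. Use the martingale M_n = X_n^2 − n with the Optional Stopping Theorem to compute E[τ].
E[τ] = 8624

M_n = X_n^2 − n is a martingale (since E[X_{n+1}^2 | F_n] = X_n^2 + 1). By OST (τ has finite mean in a bounded region), E[M_τ] = E[M_0] = X_0^2 − 0 = 98^2 = 9604. Also E[M_τ] = E[X_τ^2] − E[τ]. The walk exits at 0 or 186, with P(hit 186 first) = 98/186, so E[X_τ^2] = 186^2 · 98/186 + 0 = 18228. Thus E[τ] = E[X_τ^2] − E[M_τ] = 18228 − 9604 = 8624 = 98(186 − 98) = 8624.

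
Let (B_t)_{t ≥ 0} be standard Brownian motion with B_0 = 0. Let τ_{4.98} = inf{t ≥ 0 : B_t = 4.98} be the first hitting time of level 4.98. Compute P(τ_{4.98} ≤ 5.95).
P(τ_{4.98} ≤ 5.95) = 2(1 − Φ(4.98/√5.95)) = 2(1 − Φ(2.0416)) ≈ 0.0412

By the reflection principle for standard BM, P(τ_b ≤ t) = 2 · P(B_t ≥ b). Since B_t ~ N(0, t), P(B_t ≥ 4.98) = 1 − Φ(4.98/√t) = 1 − Φ(4.98/√5.95) = 1 − Φ(2.0416) ≈ 0.02060. Doubling: P(τ_{4.98} ≤ 5.95) ≈ 2 · 0.02060 = 0.04120 ≈ 0.0412.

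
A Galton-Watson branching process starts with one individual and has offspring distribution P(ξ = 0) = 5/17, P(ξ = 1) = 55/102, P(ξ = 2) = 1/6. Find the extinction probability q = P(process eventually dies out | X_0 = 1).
q = 1

Mean offspring μ = 0·5/17 + 1·55/102 + 2·1/6 = 89/102 ≤ 1. For μ ≤ 1 with offspring not concentrated at 1, the Galton-Watson process goes extinct almost surely, so q = 1.
(Algebraic check: The pgf is f(s) = 5/17 + 55/102·s + 1/6·s². The extinction probability q is the smallest fixed point of f in [0, 1]. Setting s = f(s):
  1/6·s² + (55/102 − 1)·s + 5/17 = 0
  1/6·s² − (5/17 + 1/6)·s + 5/17 = 0
which factors as (s − 1)·(1/6·s − 5/17) = 0, giving roots s = 1 and s = (5/17)/(1/6) = 30/17. Since 30/17 ≥ 1, the smallest root in [0, 1] is s = 1.)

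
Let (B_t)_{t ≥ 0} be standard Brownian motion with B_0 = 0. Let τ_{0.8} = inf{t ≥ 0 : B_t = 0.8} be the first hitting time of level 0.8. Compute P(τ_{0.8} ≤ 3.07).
P(τ_{0.8} ≤ 3.07) = 2(1 − Φ(0.8/√3.07)) = 2(1 − Φ(0.4566)) ≈ 0.6480

By the reflection principle for standard BM, P(τ_b ≤ t) = 2 · P(B_t ≥ b). Since B_t ~ N(0, t), P(B_t ≥ 0.8) = 1 − Φ(0.8/√t) = 1 − Φ(0.8/√3.07) = 1 − Φ(0.4566) ≈ 0.32398. Doubling: P(τ_{0.8} ≤ 3.07) ≈ 2 · 0.32398 = 0.64796 ≈ 0.6480.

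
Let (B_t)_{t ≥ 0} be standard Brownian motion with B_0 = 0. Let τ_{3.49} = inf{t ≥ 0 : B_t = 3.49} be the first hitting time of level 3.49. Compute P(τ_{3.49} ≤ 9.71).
P(τ_{3.49} ≤ 9.71) = 2(1 − Φ(3.49/√9.71)) = 2(1 − Φ(1.1200)) ≈ 0.2627

By the reflection principle for standard BM, P(τ_b ≤ t) = 2 · P(B_t ≥ b). Since B_t ~ N(0, t), P(B_t ≥ 3.49) = 1 − Φ(3.49/√t) = 1 − Φ(3.49/√9.71) = 1 − Φ(1.1200) ≈ 0.13136. Doubling: P(τ_{3.49} ≤ 9.71) ≈ 2 · 0.13136 = 0.26272 ≈ 0.2627.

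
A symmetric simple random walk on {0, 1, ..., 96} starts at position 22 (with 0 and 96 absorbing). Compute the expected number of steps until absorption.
E[τ | X_0 = 22] = 1628

Let v_k = E[τ | X_0 = k]. Boundary: v_0 = v_96 = 0. Recurrence: v_k = 1 + (v_{k-1} + v_{k+1})/2 for 1 ≤ k ≤ 95. The particular solution to v_k − (v_{k-1} + v_{k+1})/2 = 1 is v_k = −k^2. Adding homogeneous solution A + B k and matching boundaries gives v_k = k (96 − k). Substituting k = 22: v_22 = 22 · 74 = 1628.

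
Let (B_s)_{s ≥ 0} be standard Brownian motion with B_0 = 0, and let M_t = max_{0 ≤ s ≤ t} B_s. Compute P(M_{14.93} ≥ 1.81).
P(M_{14.93} ≥ 1.81) = 2·P(B_{14.93} ≥ 1.81) = 2(1 − Φ(1.81/√14.93)) ≈ 0.6395

By the reflection principle for Brownian motion, P(M_t ≥ a) = 2 · P(B_t ≥ a) for a ≥ 0. Since B_t ~ N(0, t), P(B_t ≥ 1.81) = 1 − Φ(1.81/√t) = 1 − Φ(1.81/√14.93) = 1 − Φ(0.4684). So
  P(M_{14.93} ≥ 1.81) = 2(1 − Φ(0.4684)) ≈ 0.6395.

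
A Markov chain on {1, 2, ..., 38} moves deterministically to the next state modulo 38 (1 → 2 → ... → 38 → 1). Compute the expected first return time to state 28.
E[T_28 | X_0 = 28] = 38

The chain cycles deterministically, so starting at state 28 it returns in exactly 38 steps. Equivalently, the stationary distribution is uniform π_j = 1/38 for every state j, so by Kac's formula E[T_28] = 1/π_28 = 38.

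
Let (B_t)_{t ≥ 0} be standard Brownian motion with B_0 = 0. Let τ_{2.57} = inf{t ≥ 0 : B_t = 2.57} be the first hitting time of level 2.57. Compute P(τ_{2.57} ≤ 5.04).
P(τ_{2.57} ≤ 5.04) = 2(1 − Φ(2.57/√5.04)) = 2(1 − Φ(1.1448)) ≈ 0.2523

By the reflection principle for standard BM, P(τ_b ≤ t) = 2 · P(B_t ≥ b). Since B_t ~ N(0, t), P(B_t ≥ 2.57) = 1 − Φ(2.57/√t) = 1 − Φ(2.57/√5.04) = 1 − Φ(1.1448) ≈ 0.12615. Doubling: P(τ_{2.57} ≤ 5.04) ≈ 2 · 0.12615 = 0.25230 ≈ 0.2523.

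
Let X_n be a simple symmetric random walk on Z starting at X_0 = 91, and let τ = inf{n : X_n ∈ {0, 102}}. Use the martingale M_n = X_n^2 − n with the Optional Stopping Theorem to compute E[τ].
E[τ] = 1001

M_n = X_n^2 − n is a martingale (since E[X_{n+1}^2 | F_n] = X_n^2 + 1). By OST (τ has finite mean in a bounded region), E[M_τ] = E[M_0] = X_0^2 − 0 = 91^2 = 8281. Also E[M_τ] = E[X_τ^2] − E[τ]. The walk exits at 0 or 102, with P(hit 102 first) = 91/102, so E[X_τ^2] = 102^2 · 91/102 + 0 = 9282. Thus E[τ] = E[X_τ^2] − E[M_τ] = 9282 − 8281 = 1001 = 91(102 − 91) = 1001.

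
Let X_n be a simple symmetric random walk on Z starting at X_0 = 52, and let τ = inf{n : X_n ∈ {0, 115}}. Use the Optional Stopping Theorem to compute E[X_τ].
E[X_τ] = 52

X_n is a martingale and τ is a bounded-mean stopping time (indeed τ is finite a.s. with bounded expectation since the walk is in a bounded region). By the OST, E[X_τ] = E[X_0] = 52. Equivalently: E[X_τ] = 115 · P(hit 115 first) + 0 · P(hit 0 first) = 115 · (52/115) = 52.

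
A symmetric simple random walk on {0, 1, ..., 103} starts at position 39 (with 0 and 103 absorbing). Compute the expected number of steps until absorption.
E[τ | X_0 = 39] = 2496

Let v_k = E[τ | X_0 = k]. Boundary: v_0 = v_103 = 0. Recurrence: v_k = 1 + (v_{k-1} + v_{k+1})/2 for 1 ≤ k ≤ 102. The particular solution to v_k − (v_{k-1} + v_{k+1})/2 = 1 is v_k = −k^2. Adding homogeneous solution A + B k and matching boundaries gives v_k = k (103 − k). Substituting k = 39: v_39 = 39 · 64 = 2496.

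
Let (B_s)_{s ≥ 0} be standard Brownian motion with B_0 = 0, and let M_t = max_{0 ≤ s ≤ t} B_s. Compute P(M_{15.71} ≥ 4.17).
P(M_{15.71} ≥ 4.17) = 2·P(B_{15.71} ≥ 4.17) = 2(1 − Φ(4.17/√15.71)) ≈ 0.2928

By the reflection principle for Brownian motion, P(M_t ≥ a) = 2 · P(B_t ≥ a) for a ≥ 0. Since B_t ~ N(0, t), P(B_t ≥ 4.17) = 1 − Φ(4.17/√t) = 1 − Φ(4.17/√15.71) = 1 − Φ(1.0521). So
  P(M_{15.71} ≥ 4.17) = 2(1 − Φ(1.0521)) ≈ 0.2928.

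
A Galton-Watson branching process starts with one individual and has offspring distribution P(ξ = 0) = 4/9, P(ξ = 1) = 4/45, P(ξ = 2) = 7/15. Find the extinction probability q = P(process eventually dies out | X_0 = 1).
q = 20/21

The pgf is f(s) = 4/9 + 4/45·s + 7/15·s². The extinction probability q is the smallest fixed point of f in [0, 1]. Setting s = f(s):
  7/15·s² + (4/45 − 1)·s + 4/9 = 0
  7/15·s² − (4/9 + 7/15)·s + 4/9 = 0
which factors as (s − 1)·(7/15·s − 4/9) = 0, giving roots s = 1 and s = (4/9)/(7/15) = 20/21.
Mean offspring μ = 4/45 + 2·7/15 = 46/45 > 1 (supercritical), so q < 1. The extinction probability is the smaller root: q = (4/9)/(7/15) = 20/21.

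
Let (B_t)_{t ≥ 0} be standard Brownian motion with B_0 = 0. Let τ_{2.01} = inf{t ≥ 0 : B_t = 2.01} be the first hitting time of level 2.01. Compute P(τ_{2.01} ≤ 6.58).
P(τ_{2.01} ≤ 6.58) = 2(1 − Φ(2.01/√6.58)) = 2(1 − Φ(0.7836)) ≈ 0.4333

By the reflection principle for standard BM, P(τ_b ≤ t) = 2 · P(B_t ≥ b). Since B_t ~ N(0, t), P(B_t ≥ 2.01) = 1 − Φ(2.01/√t) = 1 − Φ(2.01/√6.58) = 1 − Φ(0.7836) ≈ 0.21664. Doubling: P(τ_{2.01} ≤ 6.58) ≈ 2 · 0.21664 = 0.43328 ≈ 0.4333.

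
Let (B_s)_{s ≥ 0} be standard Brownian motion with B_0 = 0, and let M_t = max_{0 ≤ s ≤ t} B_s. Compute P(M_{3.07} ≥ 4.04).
P(M_{3.07} ≥ 4.04) = 2·P(B_{3.07} ≥ 4.04) = 2(1 − Φ(4.04/√3.07)) ≈ 0.0211

By the reflection principle for Brownian motion, P(M_t ≥ a) = 2 · P(B_t ≥ a) for a ≥ 0. Since B_t ~ N(0, t), P(B_t ≥ 4.04) = 1 − Φ(4.04/√t) = 1 − Φ(4.04/√3.07) = 1 − Φ(2.3057). So
  P(M_{3.07} ≥ 4.04) = 2(1 − Φ(2.3057)) ≈ 0.0211.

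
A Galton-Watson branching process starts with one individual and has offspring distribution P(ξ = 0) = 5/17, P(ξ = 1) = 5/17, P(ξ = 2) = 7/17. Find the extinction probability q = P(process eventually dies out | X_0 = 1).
q = 5/7

The pgf is f(s) = 5/17 + 5/17·s + 7/17·s². The extinction probability q is the smallest fixed point of f in [0, 1]. Setting s = f(s):
  7/17·s² + (5/17 − 1)·s + 5/17 = 0
  7/17·s² − (5/17 + 7/17)·s + 5/17 = 0
which factors as (s − 1)·(7/17·s − 5/17) = 0, giving roots s = 1 and s = (5/17)/(7/17) = 5/7.
Mean offspring μ = 5/17 + 2·7/17 = 19/17 > 1 (supercritical), so q < 1. The extinction probability is the smaller root: q = (5/17)/(7/17) = 5/7.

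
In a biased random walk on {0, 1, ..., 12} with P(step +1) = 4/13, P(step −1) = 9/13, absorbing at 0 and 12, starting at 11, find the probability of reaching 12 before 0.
P(hit 12 before 0) = (1 − (9/4)^11) / (1 − (9/4)^12) = 25101492244/56482551853

Let u_k denote P(reach 12 before 0 | start at k). Boundary: u_0 = 0, u_12 = 1. Recurrence: u_k = 4/13·u_{k+1} + 9/13·u_{k-1} for 1 ≤ k ≤ 11. Try u_k = A + B·r^k with r = q/p = (9/13)/(4/13) = 9/4. Substitution satisfies the recurrence; boundary conditions give:
  u_k = (1 − r^k) / (1 − r^N) = (1 − (9/4)^11) / (1 − (9/4)^12) = 25101492244/56482551853.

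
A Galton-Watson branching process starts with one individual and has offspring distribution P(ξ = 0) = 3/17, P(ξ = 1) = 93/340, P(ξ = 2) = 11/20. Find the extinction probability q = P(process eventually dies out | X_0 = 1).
q = 60/187

The pgf is f(s) = 3/17 + 93/340·s + 11/20·s². The extinction probability q is the smallest fixed point of f in [0, 1]. Setting s = f(s):
  11/20·s² + (93/340 − 1)·s + 3/17 = 0
  11/20·s² − (3/17 + 11/20)·s + 3/17 = 0
which factors as (s − 1)·(11/20·s − 3/17) = 0, giving roots s = 1 and s = (3/17)/(11/20) = 60/187.
Mean offspring μ = 93/340 + 2·11/20 = 467/340 > 1 (supercritical), so q < 1. The extinction probability is the smaller root: q = (3/17)/(11/20) = 60/187.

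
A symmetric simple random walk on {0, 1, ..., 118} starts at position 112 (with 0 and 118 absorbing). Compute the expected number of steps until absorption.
E[τ | X_0 = 112] = 672

Let v_k = E[τ | X_0 = k]. Boundary: v_0 = v_118 = 0. Recurrence: v_k = 1 + (v_{k-1} + v_{k+1})/2 for 1 ≤ k ≤ 117. The particular solution to v_k − (v_{k-1} + v_{k+1})/2 = 1 is v_k = −k^2. Adding homogeneous solution A + B k and matching boundaries gives v_k = k (118 − k). Substituting k = 112: v_112 = 112 · 6 = 672.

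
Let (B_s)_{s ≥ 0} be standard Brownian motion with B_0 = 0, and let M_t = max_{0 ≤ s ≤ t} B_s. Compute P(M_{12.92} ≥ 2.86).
P(M_{12.92} ≥ 2.86) = 2·P(B_{12.92} ≥ 2.86) = 2(1 − Φ(2.86/√12.92)) ≈ 0.4262

By the reflection principle for Brownian motion, P(M_t ≥ a) = 2 · P(B_t ≥ a) for a ≥ 0. Since B_t ~ N(0, t), P(B_t ≥ 2.86) = 1 − Φ(2.86/√t) = 1 − Φ(2.86/√12.92) = 1 − Φ(0.7957). So
  P(M_{12.92} ≥ 2.86) = 2(1 − Φ(0.7957)) ≈ 0.4262.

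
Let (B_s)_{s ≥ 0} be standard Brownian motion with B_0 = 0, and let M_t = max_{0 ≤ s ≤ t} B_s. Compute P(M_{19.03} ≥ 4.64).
P(M_{19.03} ≥ 4.64) = 2·P(B_{19.03} ≥ 4.64) = 2(1 − Φ(4.64/√19.03)) ≈ 0.2875

By the reflection principle for Brownian motion, P(M_t ≥ a) = 2 · P(B_t ≥ a) for a ≥ 0. Since B_t ~ N(0, t), P(B_t ≥ 4.64) = 1 − Φ(4.64/√t) = 1 − Φ(4.64/√19.03) = 1 − Φ(1.0636). So
  P(M_{19.03} ≥ 4.64) = 2(1 − Φ(1.0636)) ≈ 0.2875.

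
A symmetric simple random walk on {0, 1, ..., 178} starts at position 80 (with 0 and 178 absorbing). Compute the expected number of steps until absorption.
E[τ | X_0 = 80] = 7840

Let v_k = E[τ | X_0 = k]. Boundary: v_0 = v_178 = 0. Recurrence: v_k = 1 + (v_{k-1} + v_{k+1})/2 for 1 ≤ k ≤ 177. The particular solution to v_k − (v_{k-1} + v_{k+1})/2 = 1 is v_k = −k^2. Adding homogeneous solution A + B k and matching boundaries gives v_k = k (178 − k). Substituting k = 80: v_80 = 80 · 98 = 7840.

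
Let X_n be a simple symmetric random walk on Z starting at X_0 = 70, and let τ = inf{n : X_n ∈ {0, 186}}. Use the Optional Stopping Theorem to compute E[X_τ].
E[X_τ] = 70

X_n is a martingale and τ is a bounded-mean stopping time (indeed τ is finite a.s. with bounded expectation since the walk is in a bounded region). By the OST, E[X_τ] = E[X_0] = 70. Equivalently: E[X_τ] = 186 · P(hit 186 first) + 0 · P(hit 0 first) = 186 · (70/186) = 70.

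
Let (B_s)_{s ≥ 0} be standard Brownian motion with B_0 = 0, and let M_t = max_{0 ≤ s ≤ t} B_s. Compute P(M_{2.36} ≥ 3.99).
P(M_{2.36} ≥ 3.99) = 2·P(B_{2.36} ≥ 3.99) = 2(1 − Φ(3.99/√2.36)) ≈ 0.0094

By the reflection principle for Brownian motion, P(M_t ≥ a) = 2 · P(B_t ≥ a) for a ≥ 0. Since B_t ~ N(0, t), P(B_t ≥ 3.99) = 1 − Φ(3.99/√t) = 1 − Φ(3.99/√2.36) = 1 − Φ(2.5973). So
  P(M_{2.36} ≥ 3.99) = 2(1 − Φ(2.5973)) ≈ 0.0094.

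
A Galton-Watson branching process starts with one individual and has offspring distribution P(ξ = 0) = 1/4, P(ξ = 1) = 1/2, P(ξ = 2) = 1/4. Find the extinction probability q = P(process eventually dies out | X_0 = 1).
q = 1

Mean offspring μ = 0·1/4 + 1·1/2 + 2·1/4 = 1 ≤ 1. For μ ≤ 1 with offspring not concentrated at 1, the Galton-Watson process goes extinct almost surely, so q = 1.
(Algebraic check: The pgf is f(s) = 1/4 + 1/2·s + 1/4·s². The extinction probability q is the smallest fixed point of f in [0, 1]. Setting s = f(s):
  1/4·s² + (1/2 − 1)·s + 1/4 = 0
  1/4·s² − (1/4 + 1/4)·s + 1/4 = 0
which factors as (s − 1)·(1/4·s − 1/4) = 0, giving roots s = 1 and s = (1/4)/(1/4) = 1. Since 1 ≥ 1, the smallest root in [0, 1] is s = 1.)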